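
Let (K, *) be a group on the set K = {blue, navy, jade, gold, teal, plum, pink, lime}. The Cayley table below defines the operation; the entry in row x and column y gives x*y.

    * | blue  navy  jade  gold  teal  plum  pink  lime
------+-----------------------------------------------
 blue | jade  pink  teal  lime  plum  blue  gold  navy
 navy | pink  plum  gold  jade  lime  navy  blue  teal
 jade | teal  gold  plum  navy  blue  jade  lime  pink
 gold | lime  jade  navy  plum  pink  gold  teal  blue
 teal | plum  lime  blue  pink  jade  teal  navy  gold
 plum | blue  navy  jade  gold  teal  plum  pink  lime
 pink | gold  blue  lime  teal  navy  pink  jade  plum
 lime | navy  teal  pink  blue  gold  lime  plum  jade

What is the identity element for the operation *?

The identity e satisfies e*x = x for all x, so its row in the table reproduces the column headers.
Row plum reads: blue, navy, jade, gold, teal, plum, pink, lime — exactly the header order. So plum is the identity.
(Structurally, K here is isomorphic to Z_2 x Z_4.)

plum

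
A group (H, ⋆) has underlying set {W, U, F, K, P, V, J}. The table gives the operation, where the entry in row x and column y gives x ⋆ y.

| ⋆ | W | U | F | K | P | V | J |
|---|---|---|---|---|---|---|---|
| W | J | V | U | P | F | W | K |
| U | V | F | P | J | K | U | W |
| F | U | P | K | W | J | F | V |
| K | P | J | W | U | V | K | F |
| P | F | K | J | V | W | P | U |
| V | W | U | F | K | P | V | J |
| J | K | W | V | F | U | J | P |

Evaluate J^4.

W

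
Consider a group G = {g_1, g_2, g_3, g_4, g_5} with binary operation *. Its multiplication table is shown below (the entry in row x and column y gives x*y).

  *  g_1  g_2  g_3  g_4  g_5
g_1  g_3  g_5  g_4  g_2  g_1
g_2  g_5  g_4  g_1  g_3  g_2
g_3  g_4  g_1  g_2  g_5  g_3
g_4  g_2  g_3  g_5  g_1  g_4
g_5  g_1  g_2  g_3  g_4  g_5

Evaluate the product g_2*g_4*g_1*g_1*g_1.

g_2*g_4 = g_3
g_3*g_1 = g_4
g_4*g_1 = g_2
g_2*g_1 = g_5

g_5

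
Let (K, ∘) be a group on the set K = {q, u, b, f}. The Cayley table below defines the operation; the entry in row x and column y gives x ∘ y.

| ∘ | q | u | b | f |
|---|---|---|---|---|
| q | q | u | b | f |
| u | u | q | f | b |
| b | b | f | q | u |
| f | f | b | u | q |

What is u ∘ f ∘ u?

u ∘ f = b
b ∘ u = f

f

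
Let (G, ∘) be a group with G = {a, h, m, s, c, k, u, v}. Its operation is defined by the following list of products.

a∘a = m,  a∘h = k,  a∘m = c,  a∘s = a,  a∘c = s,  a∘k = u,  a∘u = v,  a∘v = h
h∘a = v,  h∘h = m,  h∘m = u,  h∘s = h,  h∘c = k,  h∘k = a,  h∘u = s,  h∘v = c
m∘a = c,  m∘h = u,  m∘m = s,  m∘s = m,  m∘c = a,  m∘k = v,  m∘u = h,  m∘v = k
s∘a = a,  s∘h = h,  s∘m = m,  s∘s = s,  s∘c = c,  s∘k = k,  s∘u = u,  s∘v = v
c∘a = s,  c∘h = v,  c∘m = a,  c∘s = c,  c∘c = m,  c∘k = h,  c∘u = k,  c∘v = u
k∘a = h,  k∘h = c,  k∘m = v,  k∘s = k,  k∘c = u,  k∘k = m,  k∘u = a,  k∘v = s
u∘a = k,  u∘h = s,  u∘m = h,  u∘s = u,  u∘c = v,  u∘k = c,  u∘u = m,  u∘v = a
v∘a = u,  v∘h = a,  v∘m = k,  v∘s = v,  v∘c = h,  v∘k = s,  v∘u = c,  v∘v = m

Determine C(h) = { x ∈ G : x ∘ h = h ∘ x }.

{h, m, s, u}

Compare row h with column h entry by entry.
m ∘ h = u = h ∘ m, so m commutes with h.
c ∘ h = v but h ∘ c = k, so c does not.
Collecting the elements that commute with h: C(h) = {h, m, s, u}.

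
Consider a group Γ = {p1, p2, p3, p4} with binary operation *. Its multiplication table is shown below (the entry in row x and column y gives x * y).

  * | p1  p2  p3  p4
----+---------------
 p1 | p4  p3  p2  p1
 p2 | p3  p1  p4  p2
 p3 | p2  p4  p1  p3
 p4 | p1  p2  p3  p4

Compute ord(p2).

4

The identity element is p4 (its row matches the header).
p2^1 = p2
p2^2 = p2 * p2 = p1
p2^3 = p1 * p2 = p3
p2^4 = p3 * p2 = p4
The first power of p2 equal to the identity is p2^4, so ord(p2) = 4.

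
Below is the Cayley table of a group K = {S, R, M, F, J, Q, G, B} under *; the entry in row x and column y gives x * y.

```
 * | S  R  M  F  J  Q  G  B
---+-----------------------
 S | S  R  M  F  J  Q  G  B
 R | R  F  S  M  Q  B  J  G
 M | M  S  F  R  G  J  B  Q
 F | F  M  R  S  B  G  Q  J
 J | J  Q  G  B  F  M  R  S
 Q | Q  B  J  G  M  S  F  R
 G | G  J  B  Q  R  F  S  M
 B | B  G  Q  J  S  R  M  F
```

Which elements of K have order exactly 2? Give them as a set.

{F, G, Q}

Identity is S. Compute the order of each non-identity element by repeated multiplication:
  R: R → F → M → S  (order 4)
  M: M → F → R → S  (order 4)
  F: F → S  (order 2)
  J: J → F → B → S  (order 4)
  Q: Q → S  (order 2)
  G: G → S  (order 2)
  B: B → F → J → S  (order 4)
Elements of order 2: {F, G, Q}.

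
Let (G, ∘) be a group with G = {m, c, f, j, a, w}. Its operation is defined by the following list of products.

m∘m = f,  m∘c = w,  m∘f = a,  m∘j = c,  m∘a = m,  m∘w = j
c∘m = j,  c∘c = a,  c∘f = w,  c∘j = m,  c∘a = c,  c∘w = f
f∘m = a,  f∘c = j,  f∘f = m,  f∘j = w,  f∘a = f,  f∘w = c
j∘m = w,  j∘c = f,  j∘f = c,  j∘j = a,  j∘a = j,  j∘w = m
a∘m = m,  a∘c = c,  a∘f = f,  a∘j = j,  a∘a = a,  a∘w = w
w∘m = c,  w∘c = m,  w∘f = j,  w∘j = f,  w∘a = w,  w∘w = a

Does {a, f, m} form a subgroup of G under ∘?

Yes

{a, f, m} contains the identity a.
Checking products: every product of two elements of {a, f, m} (read from the table) lies in {a, f, m}, so the set is closed.
In a finite group, a nonempty closed subset is a subgroup. So {a, f, m} ≤ G.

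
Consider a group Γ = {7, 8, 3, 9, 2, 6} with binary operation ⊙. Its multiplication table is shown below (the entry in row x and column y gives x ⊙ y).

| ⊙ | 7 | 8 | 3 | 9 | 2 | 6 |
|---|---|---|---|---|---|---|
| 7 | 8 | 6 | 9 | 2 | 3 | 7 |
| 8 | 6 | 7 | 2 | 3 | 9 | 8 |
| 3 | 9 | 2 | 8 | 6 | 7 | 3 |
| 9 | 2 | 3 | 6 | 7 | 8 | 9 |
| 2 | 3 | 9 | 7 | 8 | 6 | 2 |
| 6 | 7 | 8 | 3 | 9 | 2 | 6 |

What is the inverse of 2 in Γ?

2

First locate the identity: row 6 matches the header, so 6 is the identity.
Scan row 2 for 6: 2 ⊙ 2 = 6. Hence 2^(-1) = 2.
(Structurally, Γ here is isomorphic to the cyclic group Z_6.)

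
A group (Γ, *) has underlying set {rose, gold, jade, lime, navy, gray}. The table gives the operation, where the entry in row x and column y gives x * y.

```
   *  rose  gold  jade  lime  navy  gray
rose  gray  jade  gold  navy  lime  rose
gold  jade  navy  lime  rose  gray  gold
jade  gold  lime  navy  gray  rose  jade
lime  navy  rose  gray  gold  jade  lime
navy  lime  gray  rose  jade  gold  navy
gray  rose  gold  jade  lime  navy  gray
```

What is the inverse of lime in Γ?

First locate the identity: row gray matches the header, so gray is the identity.
Scan row lime for gray: lime * jade = gray. Hence lime^(-1) = jade.

jade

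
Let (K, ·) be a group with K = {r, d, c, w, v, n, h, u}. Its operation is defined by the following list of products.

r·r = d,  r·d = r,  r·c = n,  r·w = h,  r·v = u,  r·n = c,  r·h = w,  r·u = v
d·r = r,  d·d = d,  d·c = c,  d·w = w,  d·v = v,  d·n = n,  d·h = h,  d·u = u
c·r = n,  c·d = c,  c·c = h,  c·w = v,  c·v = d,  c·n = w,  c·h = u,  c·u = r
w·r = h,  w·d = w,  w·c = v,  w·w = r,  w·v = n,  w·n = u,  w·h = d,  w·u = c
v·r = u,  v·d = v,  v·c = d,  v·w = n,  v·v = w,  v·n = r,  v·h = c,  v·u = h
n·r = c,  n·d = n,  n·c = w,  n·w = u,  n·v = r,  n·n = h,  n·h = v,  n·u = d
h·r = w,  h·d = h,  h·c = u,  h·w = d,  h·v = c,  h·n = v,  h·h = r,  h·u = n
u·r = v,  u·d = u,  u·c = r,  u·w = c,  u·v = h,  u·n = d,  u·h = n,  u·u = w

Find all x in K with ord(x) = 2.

{r}

Identity is d. Compute the order of each non-identity element by repeated multiplication:
  r: r → d  (order 2)
  c: c → h → u → r → n → w → v → d  (order 8)
  w: w → r → h → d  (order 4)
  v: v → w → n → r → u → h → c → d  (order 8)
  n: n → h → v → r → c → w → u → d  (order 8)
  h: h → r → w → d  (order 4)
  u: u → w → c → r → v → h → n → d  (order 8)
Elements of order 2: {r}.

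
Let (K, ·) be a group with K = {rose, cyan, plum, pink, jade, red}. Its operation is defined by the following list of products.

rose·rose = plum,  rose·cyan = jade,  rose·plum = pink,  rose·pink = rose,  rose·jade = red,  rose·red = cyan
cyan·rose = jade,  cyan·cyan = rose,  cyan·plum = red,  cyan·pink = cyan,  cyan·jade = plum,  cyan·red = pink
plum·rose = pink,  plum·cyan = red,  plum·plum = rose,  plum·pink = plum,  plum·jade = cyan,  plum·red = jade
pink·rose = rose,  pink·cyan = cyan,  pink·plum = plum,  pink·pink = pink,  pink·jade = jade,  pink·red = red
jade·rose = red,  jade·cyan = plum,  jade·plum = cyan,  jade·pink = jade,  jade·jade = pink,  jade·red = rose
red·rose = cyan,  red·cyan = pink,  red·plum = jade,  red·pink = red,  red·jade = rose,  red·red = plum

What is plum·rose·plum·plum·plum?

plum·rose = pink
pink·plum = plum
plum·plum = rose
rose·plum = pink

pink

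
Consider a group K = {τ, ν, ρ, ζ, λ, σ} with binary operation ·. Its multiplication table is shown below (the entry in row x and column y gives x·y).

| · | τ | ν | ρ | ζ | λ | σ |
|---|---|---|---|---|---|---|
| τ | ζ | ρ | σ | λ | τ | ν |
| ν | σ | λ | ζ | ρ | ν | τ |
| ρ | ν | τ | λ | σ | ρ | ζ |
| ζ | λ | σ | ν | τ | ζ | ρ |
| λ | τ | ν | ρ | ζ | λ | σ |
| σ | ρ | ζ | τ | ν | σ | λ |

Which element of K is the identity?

The identity e satisfies e·x = x for all x, so its row in the table reproduces the column headers.
Row λ reads: τ, ν, ρ, ζ, λ, σ — exactly the header order. So λ is the identity.

λ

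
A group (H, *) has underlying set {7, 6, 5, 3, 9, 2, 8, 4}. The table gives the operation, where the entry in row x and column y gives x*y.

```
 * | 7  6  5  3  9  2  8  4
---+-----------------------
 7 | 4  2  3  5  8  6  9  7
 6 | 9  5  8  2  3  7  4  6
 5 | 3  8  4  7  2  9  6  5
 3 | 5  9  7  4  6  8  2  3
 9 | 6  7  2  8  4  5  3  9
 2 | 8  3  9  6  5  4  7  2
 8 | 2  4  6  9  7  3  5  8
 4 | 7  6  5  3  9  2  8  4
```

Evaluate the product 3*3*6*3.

3*3 = 4
4*6 = 6
6*3 = 2

2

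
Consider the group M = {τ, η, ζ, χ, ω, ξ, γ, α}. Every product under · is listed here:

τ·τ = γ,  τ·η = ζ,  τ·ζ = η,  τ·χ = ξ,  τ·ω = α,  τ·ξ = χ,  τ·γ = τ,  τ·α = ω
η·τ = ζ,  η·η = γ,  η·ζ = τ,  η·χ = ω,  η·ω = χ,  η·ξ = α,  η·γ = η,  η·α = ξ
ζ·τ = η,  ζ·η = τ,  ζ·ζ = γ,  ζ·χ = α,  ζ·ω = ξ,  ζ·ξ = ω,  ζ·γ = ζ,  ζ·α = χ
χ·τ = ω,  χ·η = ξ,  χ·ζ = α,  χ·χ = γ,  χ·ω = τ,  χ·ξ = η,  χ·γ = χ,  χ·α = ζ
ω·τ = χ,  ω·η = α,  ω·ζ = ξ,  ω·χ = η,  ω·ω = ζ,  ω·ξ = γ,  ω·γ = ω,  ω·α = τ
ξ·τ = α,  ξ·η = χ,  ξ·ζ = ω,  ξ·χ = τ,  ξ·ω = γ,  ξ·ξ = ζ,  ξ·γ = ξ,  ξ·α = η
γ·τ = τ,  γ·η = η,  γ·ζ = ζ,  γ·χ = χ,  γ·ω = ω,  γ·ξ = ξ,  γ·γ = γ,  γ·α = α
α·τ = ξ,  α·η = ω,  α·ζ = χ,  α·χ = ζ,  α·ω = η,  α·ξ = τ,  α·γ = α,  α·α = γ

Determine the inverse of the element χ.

First locate the identity: row γ matches the header, so γ is the identity.
Scan row χ for γ: χ·χ = γ. Hence χ^(-1) = χ.

χ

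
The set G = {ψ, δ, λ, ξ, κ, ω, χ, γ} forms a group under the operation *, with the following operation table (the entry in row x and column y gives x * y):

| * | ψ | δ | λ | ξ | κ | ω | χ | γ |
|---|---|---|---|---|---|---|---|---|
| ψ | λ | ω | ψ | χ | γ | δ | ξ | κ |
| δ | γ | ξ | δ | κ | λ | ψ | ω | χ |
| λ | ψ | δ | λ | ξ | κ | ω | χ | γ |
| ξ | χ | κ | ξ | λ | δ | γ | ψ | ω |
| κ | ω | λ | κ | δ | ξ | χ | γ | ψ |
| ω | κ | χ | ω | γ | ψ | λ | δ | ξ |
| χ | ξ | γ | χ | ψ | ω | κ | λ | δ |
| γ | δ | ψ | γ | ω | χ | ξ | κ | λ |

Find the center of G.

An element z is central iff its row equals its column in the table.
For δ: δ * ψ = γ ≠ ω = ψ * δ, so δ ∉ Z.
Checking each element this way leaves Z(G) = {λ, ξ}.
(Structurally, G here is isomorphic to the dihedral group D_4.)

{λ, ξ}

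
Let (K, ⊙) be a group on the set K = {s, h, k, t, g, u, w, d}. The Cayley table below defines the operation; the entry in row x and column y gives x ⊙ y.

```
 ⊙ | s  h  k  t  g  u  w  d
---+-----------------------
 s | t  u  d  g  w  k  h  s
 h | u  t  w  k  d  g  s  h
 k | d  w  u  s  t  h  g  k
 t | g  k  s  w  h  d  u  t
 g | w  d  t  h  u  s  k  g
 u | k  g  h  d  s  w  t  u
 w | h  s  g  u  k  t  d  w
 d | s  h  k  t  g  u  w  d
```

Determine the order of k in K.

The identity element is d (its row matches the header).
k^1 = k
k^2 = k ⊙ k = u
k^3 = u ⊙ k = h
k^4 = h ⊙ k = w
k^5 = w ⊙ k = g
k^6 = g ⊙ k = t
k^7 = t ⊙ k = s
k^8 = s ⊙ k = d
The first power of k equal to the identity is k^8, so ord(k) = 8.

8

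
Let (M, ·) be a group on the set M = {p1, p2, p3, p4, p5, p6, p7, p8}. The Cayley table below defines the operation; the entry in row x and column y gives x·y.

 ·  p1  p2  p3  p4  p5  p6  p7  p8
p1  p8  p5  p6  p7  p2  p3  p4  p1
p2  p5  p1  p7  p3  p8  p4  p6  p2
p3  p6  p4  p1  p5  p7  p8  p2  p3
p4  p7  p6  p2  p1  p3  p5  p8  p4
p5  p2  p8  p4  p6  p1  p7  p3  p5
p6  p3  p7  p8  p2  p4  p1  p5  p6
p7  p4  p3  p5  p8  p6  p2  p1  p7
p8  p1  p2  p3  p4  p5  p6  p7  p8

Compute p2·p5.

Read row p2, column p5: p2·p5 = p8.
(Structurally, M here is isomorphic to the quaternion group Q_8.)

p8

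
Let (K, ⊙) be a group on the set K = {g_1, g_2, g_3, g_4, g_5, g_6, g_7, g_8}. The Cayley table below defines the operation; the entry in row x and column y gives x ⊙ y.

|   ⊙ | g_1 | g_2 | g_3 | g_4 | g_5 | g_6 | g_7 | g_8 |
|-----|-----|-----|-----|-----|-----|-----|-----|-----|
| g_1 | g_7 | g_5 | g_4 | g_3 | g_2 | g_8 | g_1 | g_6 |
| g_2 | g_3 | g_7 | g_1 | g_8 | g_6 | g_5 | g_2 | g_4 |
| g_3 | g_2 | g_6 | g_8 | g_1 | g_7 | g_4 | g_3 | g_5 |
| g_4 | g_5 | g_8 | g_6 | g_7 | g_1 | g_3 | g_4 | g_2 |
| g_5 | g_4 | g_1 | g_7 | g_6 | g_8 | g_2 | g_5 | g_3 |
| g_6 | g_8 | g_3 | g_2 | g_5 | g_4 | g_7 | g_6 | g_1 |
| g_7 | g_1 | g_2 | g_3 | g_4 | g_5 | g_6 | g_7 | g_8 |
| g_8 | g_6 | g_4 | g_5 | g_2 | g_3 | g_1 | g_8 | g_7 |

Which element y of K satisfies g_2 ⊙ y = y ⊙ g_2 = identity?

First locate the identity: row g_7 matches the header, so g_7 is the identity.
Scan row g_2 for g_7: g_2 ⊙ g_2 = g_7. Hence g_2^(-1) = g_2.

g_2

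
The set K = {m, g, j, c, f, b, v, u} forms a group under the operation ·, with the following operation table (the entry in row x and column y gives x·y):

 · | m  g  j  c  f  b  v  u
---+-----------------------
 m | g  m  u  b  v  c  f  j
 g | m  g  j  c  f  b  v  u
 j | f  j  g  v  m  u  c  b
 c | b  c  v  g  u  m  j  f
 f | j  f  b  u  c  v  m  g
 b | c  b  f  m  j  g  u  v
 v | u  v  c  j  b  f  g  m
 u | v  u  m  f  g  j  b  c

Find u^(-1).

f

First locate the identity: row g matches the header, so g is the identity.
Scan row u for g: u·f = g. Hence u^(-1) = f.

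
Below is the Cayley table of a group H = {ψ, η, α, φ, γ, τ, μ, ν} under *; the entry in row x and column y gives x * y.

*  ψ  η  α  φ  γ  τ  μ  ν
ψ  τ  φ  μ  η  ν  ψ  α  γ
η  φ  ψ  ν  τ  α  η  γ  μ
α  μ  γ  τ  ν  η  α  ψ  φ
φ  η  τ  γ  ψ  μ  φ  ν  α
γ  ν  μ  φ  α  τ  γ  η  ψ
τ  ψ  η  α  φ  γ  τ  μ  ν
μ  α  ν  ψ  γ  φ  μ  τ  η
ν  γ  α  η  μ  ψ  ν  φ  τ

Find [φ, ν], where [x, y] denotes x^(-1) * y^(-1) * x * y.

Identity is τ; from the table φ^(-1) = η and ν^(-1) = ν.
η * ν = μ
μ * φ = γ
γ * ν = ψ

ψ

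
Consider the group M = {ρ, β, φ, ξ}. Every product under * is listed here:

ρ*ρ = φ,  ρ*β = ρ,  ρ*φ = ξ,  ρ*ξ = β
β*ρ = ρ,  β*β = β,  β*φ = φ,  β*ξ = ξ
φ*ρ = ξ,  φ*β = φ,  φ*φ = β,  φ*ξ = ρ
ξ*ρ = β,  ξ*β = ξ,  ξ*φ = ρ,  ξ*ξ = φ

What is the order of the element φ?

The identity element is β (its row matches the header).
φ^1 = φ
φ^2 = φ * φ = β
The first power of φ equal to the identity is φ^2, so ord(φ) = 2.

2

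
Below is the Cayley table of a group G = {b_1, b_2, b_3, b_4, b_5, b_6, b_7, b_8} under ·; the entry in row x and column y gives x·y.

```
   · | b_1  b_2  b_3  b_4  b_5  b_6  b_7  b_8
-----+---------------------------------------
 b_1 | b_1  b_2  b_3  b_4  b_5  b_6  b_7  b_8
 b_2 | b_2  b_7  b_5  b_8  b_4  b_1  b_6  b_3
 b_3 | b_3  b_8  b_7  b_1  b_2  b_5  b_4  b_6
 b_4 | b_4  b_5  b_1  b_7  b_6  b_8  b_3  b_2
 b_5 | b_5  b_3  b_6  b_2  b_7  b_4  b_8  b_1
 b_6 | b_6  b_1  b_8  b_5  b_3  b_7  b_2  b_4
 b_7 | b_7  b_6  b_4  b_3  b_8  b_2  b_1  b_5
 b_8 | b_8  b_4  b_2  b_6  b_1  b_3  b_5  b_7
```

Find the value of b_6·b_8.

b_4

Read row b_6, column b_8: b_6·b_8 = b_4.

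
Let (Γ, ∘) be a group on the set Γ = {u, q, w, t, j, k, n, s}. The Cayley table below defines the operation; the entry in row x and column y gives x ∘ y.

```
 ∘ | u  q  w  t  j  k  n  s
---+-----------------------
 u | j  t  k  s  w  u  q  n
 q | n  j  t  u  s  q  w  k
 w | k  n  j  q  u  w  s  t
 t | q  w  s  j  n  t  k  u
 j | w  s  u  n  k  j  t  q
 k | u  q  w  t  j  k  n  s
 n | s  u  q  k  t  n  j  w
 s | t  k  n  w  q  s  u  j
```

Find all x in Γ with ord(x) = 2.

Identity is k. Compute the order of each non-identity element by repeated multiplication:
  u: u → j → w → k  (order 4)
  q: q → j → s → k  (order 4)
  w: w → j → u → k  (order 4)
  t: t → j → n → k  (order 4)
  j: j → k  (order 2)
  n: n → j → t → k  (order 4)
  s: s → j → q → k  (order 4)
Elements of order 2: {j}.
(Structurally, Γ here is isomorphic to the quaternion group Q_8.)

{j}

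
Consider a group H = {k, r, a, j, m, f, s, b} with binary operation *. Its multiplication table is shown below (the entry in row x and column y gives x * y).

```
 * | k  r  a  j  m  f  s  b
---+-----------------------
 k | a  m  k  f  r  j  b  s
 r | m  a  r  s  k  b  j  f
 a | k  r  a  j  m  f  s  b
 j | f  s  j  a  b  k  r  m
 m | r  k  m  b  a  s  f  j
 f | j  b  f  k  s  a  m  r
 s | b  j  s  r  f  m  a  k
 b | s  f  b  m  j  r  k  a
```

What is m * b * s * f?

m * b = j
j * s = r
r * f = b

b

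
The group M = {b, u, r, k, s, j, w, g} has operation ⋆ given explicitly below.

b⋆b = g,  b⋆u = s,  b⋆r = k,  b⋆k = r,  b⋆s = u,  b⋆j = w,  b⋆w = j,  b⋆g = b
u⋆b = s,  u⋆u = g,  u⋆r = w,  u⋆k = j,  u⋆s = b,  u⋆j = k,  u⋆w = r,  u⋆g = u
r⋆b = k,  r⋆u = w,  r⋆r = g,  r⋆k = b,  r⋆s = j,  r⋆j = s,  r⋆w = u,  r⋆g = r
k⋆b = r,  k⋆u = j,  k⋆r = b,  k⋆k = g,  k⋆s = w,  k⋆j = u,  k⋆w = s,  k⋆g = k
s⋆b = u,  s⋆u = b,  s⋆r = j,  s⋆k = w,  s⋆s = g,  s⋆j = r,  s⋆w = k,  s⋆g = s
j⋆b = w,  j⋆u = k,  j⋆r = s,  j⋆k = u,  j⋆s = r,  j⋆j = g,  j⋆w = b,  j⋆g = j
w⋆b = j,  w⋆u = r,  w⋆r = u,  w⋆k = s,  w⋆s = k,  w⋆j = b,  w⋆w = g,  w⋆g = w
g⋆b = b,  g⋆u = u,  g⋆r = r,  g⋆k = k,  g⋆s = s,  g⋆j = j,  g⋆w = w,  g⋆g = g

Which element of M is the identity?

The identity e satisfies e ⋆ x = x for all x, so its row in the table reproduces the column headers.
Row g reads: b, u, r, k, s, j, w, g — exactly the header order. So g is the identity.

g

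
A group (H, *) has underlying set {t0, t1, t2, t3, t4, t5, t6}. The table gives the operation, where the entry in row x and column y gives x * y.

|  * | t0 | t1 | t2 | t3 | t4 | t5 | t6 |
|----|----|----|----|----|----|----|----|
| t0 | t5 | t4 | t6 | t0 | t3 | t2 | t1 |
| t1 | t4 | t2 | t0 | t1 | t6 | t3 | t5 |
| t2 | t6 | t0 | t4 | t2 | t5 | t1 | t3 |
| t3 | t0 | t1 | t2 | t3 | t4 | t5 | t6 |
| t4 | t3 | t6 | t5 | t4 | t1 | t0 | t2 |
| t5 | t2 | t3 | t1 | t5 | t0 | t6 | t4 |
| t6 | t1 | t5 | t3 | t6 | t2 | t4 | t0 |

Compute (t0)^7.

t0^1 = t0
t0^2 = t0 * t0 = t5
t0^3 = t5 * t0 = t2
t0^4 = t2 * t0 = t6
t0^5 = t6 * t0 = t1
t0^6 = t1 * t0 = t4
t0^7 = t4 * t0 = t3
(Structurally, H here is isomorphic to the cyclic group Z_7.)

t3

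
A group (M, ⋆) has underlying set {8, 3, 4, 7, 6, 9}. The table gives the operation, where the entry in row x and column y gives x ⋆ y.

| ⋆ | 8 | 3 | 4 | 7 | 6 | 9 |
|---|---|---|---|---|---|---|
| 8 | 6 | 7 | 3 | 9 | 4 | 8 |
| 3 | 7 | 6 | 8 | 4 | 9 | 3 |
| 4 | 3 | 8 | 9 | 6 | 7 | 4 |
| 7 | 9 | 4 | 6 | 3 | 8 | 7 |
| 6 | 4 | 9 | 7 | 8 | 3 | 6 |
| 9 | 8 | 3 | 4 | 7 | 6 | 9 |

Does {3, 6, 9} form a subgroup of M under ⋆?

{3, 6, 9} contains the identity 9.
Checking products: every product of two elements of {3, 6, 9} (read from the table) lies in {3, 6, 9}, so the set is closed.
In a finite group, a nonempty closed subset is a subgroup. So {3, 6, 9} ≤ M.

Yes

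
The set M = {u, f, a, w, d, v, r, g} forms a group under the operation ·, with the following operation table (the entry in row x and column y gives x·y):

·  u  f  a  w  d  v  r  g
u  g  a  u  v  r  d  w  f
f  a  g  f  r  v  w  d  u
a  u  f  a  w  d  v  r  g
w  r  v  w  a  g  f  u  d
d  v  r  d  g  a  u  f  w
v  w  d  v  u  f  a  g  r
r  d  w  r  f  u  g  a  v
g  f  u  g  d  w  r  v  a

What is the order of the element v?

The identity element is a (its row matches the header).
v^1 = v
v^2 = v·v = a
The first power of v equal to the identity is v^2, so ord(v) = 2.

2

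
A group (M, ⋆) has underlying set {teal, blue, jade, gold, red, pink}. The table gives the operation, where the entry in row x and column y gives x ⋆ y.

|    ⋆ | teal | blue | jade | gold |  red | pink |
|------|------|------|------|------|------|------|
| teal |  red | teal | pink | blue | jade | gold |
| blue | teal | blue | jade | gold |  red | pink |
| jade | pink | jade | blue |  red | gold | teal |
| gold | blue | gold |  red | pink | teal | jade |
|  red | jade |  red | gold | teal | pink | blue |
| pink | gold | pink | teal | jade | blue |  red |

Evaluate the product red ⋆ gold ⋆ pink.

gold

red ⋆ gold = teal
teal ⋆ pink = gold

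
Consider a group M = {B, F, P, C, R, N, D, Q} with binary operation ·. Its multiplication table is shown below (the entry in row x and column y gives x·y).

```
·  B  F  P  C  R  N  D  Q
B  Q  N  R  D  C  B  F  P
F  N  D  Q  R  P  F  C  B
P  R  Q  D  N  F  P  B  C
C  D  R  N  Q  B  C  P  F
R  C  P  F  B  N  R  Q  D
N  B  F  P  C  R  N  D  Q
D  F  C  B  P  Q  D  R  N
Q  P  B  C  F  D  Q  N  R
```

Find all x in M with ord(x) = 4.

{D, Q}

Identity is N. Compute the order of each non-identity element by repeated multiplication:
  B: B → Q → P → R → C → D → F → N  (order 8)
  F: F → D → C → R → P → Q → B → N  (order 8)
  P: P → D → B → R → F → Q → C → N  (order 8)
  C: C → Q → F → R → B → D → P → N  (order 8)
  R: R → N  (order 2)
  D: D → R → Q → N  (order 4)
  Q: Q → R → D → N  (order 4)
Elements of order 4: {D, Q}.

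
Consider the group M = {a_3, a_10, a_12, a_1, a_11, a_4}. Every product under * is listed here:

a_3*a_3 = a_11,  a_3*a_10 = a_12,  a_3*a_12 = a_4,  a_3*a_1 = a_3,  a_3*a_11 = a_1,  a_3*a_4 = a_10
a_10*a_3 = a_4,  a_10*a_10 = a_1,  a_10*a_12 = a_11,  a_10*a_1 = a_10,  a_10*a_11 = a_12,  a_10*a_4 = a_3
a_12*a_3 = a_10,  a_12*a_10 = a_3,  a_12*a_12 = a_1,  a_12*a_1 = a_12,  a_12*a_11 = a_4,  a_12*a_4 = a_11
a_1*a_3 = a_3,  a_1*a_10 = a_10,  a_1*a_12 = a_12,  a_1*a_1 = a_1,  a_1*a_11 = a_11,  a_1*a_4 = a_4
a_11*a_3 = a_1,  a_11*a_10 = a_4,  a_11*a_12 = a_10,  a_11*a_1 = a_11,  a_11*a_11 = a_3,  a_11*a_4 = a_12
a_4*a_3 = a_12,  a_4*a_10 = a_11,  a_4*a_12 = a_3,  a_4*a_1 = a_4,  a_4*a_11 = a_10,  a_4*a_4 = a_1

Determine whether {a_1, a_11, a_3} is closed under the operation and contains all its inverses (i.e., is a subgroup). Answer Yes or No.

Yes

{a_1, a_11, a_3} contains the identity a_1.
Checking products: every product of two elements of {a_1, a_11, a_3} (read from the table) lies in {a_1, a_11, a_3}, so the set is closed.
In a finite group, a nonempty closed subset is a subgroup. So {a_1, a_11, a_3} ≤ M.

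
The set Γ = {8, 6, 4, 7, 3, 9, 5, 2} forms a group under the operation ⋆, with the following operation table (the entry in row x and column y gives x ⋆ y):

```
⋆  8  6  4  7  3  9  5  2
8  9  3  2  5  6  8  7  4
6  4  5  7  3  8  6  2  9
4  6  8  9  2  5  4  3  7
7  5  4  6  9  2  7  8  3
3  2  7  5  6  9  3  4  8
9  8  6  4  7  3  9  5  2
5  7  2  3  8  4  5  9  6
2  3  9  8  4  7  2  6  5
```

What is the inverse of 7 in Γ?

7

First locate the identity: row 9 matches the header, so 9 is the identity.
Scan row 7 for 9: 7 ⋆ 7 = 9. Hence 7^(-1) = 7.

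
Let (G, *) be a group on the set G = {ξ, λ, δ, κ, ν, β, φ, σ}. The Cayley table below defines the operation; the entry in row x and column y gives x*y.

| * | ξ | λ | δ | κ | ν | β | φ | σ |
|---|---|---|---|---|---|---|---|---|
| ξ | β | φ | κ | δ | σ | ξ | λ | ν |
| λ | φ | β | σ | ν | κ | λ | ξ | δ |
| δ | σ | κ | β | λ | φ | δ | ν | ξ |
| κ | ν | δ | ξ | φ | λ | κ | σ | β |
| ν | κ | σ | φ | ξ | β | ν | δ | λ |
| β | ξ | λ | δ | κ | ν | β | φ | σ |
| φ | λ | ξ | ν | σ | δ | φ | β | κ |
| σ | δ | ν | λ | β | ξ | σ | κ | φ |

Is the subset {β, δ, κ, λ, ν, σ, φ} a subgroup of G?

κ*δ = ξ, which is not in {β, δ, κ, λ, ν, σ, φ}.
The subset is not closed under *, so it is not a subgroup.
(Structurally, G here is isomorphic to the dihedral group D_4.)

No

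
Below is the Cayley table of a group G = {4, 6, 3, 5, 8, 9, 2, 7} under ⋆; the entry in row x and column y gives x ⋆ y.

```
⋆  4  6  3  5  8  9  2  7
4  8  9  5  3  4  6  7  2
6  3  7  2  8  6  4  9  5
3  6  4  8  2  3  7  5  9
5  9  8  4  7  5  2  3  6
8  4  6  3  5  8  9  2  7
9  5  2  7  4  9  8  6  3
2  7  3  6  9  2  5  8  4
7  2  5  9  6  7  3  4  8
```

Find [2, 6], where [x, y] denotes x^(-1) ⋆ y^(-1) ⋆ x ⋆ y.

7

Identity is 8; from the table 2^(-1) = 2 and 6^(-1) = 5.
2 ⋆ 5 = 9
9 ⋆ 2 = 6
6 ⋆ 6 = 7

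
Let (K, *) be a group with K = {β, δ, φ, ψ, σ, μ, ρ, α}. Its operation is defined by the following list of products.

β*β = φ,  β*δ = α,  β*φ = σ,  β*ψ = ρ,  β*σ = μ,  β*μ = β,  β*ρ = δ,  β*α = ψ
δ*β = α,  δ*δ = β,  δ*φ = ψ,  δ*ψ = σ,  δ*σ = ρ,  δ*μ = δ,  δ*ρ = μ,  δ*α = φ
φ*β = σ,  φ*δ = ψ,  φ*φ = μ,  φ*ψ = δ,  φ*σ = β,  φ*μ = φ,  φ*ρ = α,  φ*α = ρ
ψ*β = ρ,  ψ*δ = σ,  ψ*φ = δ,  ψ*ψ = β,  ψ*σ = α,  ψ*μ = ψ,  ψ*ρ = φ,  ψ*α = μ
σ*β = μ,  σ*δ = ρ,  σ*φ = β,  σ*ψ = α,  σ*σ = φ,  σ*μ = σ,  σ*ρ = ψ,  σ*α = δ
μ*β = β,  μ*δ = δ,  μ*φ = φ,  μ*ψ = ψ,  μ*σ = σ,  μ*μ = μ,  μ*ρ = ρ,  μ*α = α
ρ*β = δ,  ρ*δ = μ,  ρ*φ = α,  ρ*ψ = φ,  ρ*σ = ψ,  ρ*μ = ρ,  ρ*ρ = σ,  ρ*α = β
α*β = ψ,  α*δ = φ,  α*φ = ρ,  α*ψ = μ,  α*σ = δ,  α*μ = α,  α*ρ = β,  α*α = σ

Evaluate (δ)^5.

δ^1 = δ
δ^2 = δ*δ = β
δ^3 = β*δ = α
δ^4 = α*δ = φ
δ^5 = φ*δ = ψ

ψ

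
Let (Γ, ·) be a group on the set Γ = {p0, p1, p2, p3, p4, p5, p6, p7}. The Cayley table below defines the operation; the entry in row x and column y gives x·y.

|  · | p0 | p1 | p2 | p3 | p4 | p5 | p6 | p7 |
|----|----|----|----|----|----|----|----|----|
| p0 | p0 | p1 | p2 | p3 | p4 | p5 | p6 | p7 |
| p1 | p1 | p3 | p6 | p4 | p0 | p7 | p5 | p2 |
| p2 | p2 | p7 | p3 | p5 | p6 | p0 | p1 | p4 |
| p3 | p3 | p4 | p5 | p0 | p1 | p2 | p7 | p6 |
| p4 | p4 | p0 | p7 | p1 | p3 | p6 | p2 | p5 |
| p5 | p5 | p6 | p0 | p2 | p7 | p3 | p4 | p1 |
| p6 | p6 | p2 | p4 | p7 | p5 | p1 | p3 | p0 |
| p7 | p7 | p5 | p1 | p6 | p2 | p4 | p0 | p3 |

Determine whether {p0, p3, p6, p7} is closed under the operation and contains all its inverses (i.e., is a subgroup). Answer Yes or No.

{p0, p3, p6, p7} contains the identity p0.
Checking products: every product of two elements of {p0, p3, p6, p7} (read from the table) lies in {p0, p3, p6, p7}, so the set is closed.
In a finite group, a nonempty closed subset is a subgroup. So {p0, p3, p6, p7} ≤ Γ.

Yes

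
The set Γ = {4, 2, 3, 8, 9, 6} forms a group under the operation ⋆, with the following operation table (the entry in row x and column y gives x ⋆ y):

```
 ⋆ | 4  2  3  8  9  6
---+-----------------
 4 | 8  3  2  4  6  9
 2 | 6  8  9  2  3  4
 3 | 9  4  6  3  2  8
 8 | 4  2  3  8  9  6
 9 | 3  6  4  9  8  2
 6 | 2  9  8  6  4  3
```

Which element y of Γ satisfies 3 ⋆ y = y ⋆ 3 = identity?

First locate the identity: row 8 matches the header, so 8 is the identity.
Scan row 3 for 8: 3 ⋆ 6 = 8. Hence 3^(-1) = 6.
(Structurally, Γ here is isomorphic to the symmetric group S_3.)

6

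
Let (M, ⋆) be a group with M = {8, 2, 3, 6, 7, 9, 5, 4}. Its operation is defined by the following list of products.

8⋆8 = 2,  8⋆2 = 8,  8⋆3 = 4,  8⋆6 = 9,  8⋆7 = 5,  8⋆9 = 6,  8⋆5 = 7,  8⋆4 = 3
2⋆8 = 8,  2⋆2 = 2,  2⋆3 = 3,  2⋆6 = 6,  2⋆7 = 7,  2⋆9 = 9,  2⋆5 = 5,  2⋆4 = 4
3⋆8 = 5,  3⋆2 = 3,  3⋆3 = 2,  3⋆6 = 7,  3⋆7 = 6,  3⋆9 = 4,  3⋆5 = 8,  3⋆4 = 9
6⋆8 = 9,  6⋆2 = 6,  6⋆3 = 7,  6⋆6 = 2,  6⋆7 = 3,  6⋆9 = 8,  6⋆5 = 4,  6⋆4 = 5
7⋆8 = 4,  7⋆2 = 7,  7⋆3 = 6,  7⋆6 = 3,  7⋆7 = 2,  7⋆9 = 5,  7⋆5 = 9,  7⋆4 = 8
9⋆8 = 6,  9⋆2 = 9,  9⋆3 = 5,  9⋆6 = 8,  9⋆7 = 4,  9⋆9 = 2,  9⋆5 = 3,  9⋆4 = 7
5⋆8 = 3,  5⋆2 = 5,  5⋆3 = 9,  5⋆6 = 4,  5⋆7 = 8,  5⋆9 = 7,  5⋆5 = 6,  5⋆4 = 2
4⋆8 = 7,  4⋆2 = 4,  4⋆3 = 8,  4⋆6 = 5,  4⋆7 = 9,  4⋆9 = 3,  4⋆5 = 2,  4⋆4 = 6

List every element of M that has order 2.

Identity is 2. Compute the order of each non-identity element by repeated multiplication:
  8: 8 → 2  (order 2)
  3: 3 → 2  (order 2)
  6: 6 → 2  (order 2)
  7: 7 → 2  (order 2)
  9: 9 → 2  (order 2)
  5: 5 → 6 → 4 → 2  (order 4)
  4: 4 → 6 → 5 → 2  (order 4)
Elements of order 2: {3, 6, 7, 8, 9}.

{3, 6, 7, 8, 9}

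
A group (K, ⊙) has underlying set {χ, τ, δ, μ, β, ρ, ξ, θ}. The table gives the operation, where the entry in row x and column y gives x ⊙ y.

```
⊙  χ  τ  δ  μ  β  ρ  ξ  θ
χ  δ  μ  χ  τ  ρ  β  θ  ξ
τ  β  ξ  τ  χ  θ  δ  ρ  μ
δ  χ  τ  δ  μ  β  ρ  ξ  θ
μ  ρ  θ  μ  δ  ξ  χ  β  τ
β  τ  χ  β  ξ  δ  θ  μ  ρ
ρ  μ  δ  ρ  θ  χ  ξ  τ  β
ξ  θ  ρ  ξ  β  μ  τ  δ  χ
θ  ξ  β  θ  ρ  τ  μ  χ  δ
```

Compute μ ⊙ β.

ξ

Read row μ, column β: μ ⊙ β = ξ.
(Structurally, K here is isomorphic to the dihedral group D_4.)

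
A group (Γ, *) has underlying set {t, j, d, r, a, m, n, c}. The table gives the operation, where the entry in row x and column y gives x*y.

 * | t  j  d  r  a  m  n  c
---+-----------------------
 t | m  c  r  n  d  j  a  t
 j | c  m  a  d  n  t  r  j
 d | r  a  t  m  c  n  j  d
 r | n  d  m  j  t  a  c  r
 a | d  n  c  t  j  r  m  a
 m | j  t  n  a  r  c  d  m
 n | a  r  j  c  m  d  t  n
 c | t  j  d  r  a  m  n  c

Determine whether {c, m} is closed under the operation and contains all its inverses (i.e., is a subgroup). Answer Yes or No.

{c, m} contains the identity c.
Checking products: every product of two elements of {c, m} (read from the table) lies in {c, m}, so the set is closed.
In a finite group, a nonempty closed subset is a subgroup. So {c, m} ≤ Γ.

Yes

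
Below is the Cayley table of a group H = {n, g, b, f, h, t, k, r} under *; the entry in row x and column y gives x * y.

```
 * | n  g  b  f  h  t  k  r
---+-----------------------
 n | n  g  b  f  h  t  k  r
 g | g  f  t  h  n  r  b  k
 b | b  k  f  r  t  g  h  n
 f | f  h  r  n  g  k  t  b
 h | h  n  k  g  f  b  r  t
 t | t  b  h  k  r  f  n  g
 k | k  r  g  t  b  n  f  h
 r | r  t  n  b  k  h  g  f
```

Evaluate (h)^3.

g

h^1 = h
h^2 = h * h = f
h^3 = f * h = g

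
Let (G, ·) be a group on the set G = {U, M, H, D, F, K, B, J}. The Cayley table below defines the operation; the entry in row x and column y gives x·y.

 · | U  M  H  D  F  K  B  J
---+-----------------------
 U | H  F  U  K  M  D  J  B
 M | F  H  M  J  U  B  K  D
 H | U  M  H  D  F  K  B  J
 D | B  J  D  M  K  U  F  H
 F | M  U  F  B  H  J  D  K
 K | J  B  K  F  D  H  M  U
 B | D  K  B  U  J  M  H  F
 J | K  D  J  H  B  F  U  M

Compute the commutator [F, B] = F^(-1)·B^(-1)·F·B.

M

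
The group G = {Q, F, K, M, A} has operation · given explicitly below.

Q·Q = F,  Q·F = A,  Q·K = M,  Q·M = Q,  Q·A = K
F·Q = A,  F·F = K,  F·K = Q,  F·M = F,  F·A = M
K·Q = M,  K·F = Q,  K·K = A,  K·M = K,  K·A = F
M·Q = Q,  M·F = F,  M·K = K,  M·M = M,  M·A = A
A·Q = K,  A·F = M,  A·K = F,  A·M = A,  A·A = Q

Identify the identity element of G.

M

The identity e satisfies e·x = x for all x, so its row in the table reproduces the column headers.
Row M reads: Q, F, K, M, A — exactly the header order. So M is the identity.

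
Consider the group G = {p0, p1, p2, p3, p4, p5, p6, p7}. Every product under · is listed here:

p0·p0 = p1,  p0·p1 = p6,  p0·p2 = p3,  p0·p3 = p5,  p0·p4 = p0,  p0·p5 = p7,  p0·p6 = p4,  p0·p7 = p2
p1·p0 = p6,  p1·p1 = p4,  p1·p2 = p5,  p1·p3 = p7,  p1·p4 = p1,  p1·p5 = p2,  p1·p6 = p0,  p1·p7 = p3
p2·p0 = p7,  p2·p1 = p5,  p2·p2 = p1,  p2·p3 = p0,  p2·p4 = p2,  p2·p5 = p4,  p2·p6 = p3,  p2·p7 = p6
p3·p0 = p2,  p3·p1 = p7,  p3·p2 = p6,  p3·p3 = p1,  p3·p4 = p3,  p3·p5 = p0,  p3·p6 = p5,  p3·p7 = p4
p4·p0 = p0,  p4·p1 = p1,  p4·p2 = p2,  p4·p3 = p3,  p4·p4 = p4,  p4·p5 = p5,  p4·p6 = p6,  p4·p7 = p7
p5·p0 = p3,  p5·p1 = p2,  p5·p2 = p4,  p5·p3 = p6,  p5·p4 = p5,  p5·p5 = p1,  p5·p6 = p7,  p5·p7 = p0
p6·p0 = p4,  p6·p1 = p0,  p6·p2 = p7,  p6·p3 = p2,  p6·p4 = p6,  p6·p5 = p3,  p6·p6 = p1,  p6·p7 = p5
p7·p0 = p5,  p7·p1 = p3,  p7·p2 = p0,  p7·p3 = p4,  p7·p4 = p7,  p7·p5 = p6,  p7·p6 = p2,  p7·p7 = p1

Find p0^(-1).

First locate the identity: row p4 matches the header, so p4 is the identity.
Scan row p0 for p4: p0·p6 = p4. Hence p0^(-1) = p6.

p6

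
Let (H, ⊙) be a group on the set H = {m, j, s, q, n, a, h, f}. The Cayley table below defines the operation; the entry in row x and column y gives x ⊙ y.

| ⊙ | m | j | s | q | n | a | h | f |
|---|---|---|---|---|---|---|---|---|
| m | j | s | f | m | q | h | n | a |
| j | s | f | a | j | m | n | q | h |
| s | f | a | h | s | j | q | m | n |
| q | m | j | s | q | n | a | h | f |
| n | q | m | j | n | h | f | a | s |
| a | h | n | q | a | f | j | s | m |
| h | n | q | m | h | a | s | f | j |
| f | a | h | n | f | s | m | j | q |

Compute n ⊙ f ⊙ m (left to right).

f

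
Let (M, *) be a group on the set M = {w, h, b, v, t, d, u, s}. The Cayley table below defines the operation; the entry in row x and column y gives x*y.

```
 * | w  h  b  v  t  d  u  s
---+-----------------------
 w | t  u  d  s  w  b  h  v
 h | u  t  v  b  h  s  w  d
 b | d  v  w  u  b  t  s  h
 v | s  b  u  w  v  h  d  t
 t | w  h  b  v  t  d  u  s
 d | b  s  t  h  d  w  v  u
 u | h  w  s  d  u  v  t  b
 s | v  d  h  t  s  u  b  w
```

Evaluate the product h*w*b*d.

u

h*w = u
u*b = s
s*d = u
(Structurally, M here is isomorphic to Z_2 x Z_4.)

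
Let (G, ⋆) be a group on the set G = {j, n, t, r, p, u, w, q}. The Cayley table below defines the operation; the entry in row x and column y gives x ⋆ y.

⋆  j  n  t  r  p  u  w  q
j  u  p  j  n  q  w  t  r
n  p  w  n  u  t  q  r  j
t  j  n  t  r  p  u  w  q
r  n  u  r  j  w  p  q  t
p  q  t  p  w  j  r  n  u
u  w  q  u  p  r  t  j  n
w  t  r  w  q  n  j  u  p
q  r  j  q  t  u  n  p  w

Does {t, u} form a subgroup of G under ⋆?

Yes

{t, u} contains the identity t.
Checking products: every product of two elements of {t, u} (read from the table) lies in {t, u}, so the set is closed.
In a finite group, a nonempty closed subset is a subgroup. So {t, u} ≤ G.
(Structurally, G here is isomorphic to the cyclic group Z_8.)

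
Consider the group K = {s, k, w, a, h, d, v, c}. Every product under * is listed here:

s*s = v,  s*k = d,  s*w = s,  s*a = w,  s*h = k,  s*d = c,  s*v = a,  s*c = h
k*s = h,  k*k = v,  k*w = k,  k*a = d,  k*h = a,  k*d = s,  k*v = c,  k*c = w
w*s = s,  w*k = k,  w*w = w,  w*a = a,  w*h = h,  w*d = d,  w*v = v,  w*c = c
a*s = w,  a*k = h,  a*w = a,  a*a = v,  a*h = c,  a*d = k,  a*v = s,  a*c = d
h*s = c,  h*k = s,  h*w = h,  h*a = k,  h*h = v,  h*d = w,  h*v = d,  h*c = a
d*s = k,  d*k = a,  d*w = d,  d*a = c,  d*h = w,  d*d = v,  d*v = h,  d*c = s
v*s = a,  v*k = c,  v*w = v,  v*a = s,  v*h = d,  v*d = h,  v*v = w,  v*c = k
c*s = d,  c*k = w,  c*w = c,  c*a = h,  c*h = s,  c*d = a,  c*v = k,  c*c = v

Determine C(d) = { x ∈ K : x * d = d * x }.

{d, h, v, w}

Compare row d with column d entry by entry.
v * d = h = d * v, so v commutes with d.
k * d = s but d * k = a, so k does not.
Collecting the elements that commute with d: C(d) = {d, h, v, w}.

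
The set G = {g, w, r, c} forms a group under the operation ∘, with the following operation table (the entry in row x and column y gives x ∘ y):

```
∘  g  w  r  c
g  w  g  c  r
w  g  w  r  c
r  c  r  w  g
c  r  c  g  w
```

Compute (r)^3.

r

r^1 = r
r^2 = r ∘ r = w
r^3 = w ∘ r = r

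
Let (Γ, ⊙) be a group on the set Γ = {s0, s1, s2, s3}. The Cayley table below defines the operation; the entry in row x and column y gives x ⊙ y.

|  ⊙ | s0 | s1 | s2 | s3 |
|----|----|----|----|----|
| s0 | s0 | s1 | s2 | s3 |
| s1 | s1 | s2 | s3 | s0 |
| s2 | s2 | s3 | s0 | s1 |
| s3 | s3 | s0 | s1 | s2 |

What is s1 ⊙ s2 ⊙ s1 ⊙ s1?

s1

s1 ⊙ s2 = s3
s3 ⊙ s1 = s0
s0 ⊙ s1 = s1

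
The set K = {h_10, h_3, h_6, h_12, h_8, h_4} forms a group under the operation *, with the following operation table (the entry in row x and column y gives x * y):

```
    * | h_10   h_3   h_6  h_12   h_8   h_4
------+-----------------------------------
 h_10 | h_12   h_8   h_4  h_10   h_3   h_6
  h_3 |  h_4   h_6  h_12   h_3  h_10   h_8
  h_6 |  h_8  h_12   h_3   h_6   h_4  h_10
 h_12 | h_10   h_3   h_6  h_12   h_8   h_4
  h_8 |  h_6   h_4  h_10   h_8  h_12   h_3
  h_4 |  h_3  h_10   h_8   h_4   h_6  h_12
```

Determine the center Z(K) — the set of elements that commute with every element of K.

An element z is central iff its row equals its column in the table.
For h_8: h_8 * h_6 = h_10 ≠ h_4 = h_6 * h_8, so h_8 ∉ Z.
Checking each element this way leaves Z(K) = {h_12}.
(Structurally, K here is isomorphic to the symmetric group S_3.)

{h_12}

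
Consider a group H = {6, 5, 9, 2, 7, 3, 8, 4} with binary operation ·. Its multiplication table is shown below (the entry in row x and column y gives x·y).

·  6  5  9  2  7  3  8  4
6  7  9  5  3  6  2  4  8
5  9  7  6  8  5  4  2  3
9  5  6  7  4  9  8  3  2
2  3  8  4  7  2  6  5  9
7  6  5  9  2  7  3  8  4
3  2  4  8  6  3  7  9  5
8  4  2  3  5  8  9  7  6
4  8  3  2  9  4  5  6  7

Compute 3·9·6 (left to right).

4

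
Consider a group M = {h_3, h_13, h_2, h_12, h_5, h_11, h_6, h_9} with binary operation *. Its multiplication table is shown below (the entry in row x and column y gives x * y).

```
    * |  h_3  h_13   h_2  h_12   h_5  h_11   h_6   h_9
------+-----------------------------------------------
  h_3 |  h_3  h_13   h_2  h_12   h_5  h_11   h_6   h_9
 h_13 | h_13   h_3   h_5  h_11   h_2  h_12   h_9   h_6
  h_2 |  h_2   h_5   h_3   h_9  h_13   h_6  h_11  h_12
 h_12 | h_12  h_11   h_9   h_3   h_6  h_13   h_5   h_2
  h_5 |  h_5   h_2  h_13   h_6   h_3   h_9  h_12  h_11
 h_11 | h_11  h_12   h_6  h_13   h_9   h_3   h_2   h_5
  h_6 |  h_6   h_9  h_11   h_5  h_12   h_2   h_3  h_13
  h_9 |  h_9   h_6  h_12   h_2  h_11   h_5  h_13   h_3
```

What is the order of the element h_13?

2

The identity element is h_3 (its row matches the header).
h_13^1 = h_13
h_13^2 = h_13 * h_13 = h_3
The first power of h_13 equal to the identity is h_13^2, so ord(h_13) = 2.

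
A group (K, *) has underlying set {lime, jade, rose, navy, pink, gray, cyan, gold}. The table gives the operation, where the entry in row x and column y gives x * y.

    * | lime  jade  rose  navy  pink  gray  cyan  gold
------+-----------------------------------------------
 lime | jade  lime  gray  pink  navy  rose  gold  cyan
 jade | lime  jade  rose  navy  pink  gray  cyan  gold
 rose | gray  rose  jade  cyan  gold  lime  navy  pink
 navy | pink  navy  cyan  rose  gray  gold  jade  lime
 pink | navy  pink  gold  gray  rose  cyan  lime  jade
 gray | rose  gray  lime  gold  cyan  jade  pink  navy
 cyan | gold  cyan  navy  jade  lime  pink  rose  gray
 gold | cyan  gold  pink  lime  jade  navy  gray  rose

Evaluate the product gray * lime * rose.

gray * lime = rose
rose * rose = jade

jade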